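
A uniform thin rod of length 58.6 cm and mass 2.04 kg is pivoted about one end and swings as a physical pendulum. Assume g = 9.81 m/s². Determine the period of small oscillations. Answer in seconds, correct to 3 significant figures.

1.25 s

For a physical pendulum T = 2π√(I/(mgd)), with d = 0.2930 m from pivot to centre of mass.
I_cm = mL²/12 = 2.04 × 0.586²/12 = 0.05838 kg·m²; I = I_cm + md² = 0.05838 + 2.04 × 0.2930² = 0.2335 kg·m².
T = 2π√(0.2335/(2.04 × 9.81 × 0.2930)) = 1.25 s.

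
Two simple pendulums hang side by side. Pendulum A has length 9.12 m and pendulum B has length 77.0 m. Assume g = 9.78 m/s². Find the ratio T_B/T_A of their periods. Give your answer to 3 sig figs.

2.91

T ∝ √L, so T_B/T_A = √(L_B/L_A) = √(77.0/9.12) = 2.91.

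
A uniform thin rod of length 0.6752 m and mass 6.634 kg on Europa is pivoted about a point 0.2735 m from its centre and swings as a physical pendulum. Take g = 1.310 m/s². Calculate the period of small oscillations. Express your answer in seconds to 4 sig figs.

3.525 s

For a physical pendulum T = 2π√(I/(mgd)), with d = 0.27350 m from pivot to centre of mass.
I_cm = mL²/12 = 6.634 × 0.6752²/12 = 0.25203 kg·m²; I = I_cm + md² = 0.25203 + 6.634 × 0.27350² = 0.74827 kg·m².
T = 2π√(0.74827/(6.634 × 1.310 × 0.27350)) = 3.525 s.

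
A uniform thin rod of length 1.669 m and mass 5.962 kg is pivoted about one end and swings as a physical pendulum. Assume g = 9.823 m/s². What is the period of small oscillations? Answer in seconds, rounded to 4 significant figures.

2.115 s

For a physical pendulum T = 2π√(I/(mgd)), with d = 0.83450 m from pivot to centre of mass.
I_cm = mL²/12 = 5.962 × 1.669²/12 = 1.3840 kg·m²; I = I_cm + md² = 1.3840 + 5.962 × 0.83450² = 5.5358 kg·m².
T = 2π√(5.5358/(5.962 × 9.823 × 0.83450)) = 2.115 s.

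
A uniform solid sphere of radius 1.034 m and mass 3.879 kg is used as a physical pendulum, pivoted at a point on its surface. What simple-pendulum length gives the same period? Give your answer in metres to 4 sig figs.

The equivalent simple-pendulum length is L_eq = I/(md), where I is about the pivot and d = 1.0340 m.
I_cm = (2/5)mR² = 1.6589 kg·m², so I = I_cm + md² = 1.6589 + 4.1473 = 5.8062 kg·m².
L_eq = 5.8062/(3.879 × 1.0340) = 1.448 m.

1.448 m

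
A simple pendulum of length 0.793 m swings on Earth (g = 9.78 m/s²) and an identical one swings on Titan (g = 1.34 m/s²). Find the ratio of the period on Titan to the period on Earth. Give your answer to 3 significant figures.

T ∝ 1/√g, so T₂/T₁ = √(g₁/g₂) = √(9.78/1.34) = 2.70.

2.70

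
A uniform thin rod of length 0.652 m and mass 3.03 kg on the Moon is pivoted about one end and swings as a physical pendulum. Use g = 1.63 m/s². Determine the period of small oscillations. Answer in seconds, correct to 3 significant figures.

For a physical pendulum T = 2π√(I/(mgd)), with d = 0.3260 m from pivot to centre of mass.
I_cm = mL²/12 = 3.03 × 0.652²/12 = 0.1073 kg·m²; I = I_cm + md² = 0.1073 + 3.03 × 0.3260² = 0.4294 kg·m².
T = 2π√(0.4294/(3.03 × 1.63 × 0.3260)) = 3.24 s.

3.24 s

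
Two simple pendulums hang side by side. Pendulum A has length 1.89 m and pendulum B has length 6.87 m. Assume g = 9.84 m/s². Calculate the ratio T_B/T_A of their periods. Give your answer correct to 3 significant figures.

1.91

T ∝ √L, so T_B/T_A = √(L_B/L_A) = √(6.87/1.89) = 1.91.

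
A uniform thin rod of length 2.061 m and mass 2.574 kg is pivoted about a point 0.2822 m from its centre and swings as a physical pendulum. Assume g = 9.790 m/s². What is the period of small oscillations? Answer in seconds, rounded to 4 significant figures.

For a physical pendulum T = 2π√(I/(mgd)), with d = 0.28220 m from pivot to centre of mass.
I_cm = mL²/12 = 2.574 × 2.061²/12 = 0.91114 kg·m²; I = I_cm + md² = 0.91114 + 2.574 × 0.28220² = 1.1161 kg·m².
T = 2π√(1.1161/(2.574 × 9.790 × 0.28220)) = 2.489 s.

2.489 s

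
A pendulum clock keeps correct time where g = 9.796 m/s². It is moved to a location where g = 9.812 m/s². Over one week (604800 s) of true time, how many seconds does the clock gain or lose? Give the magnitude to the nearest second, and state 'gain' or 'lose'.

The clock's period scales as T ∝ 1/√g, so T'/T = √(9.796/9.812) = 0.999184.
In 604800 s of true time the clock registers 604800/0.999184 = 605293.7 s, so it gains 494 s.

gain 494 s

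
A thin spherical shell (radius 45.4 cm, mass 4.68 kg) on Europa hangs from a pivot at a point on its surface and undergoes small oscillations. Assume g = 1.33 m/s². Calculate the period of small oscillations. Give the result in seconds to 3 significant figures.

4.74 s

I_cm = (2/3)mr² = 0.6431 kg·m². The pivot is at distance d = 0.454 m from the centre of mass.
By the parallel-axis theorem, I = I_cm + md² = 0.6431 + 0.9646 = 1.608 kg·m².
T = 2π√(I/(mgd)) = 2π√(1.608/(4.68 × 1.33 × 0.454)) = 4.74 s.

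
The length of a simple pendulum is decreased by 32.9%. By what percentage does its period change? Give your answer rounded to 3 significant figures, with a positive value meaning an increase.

T ∝ √L, so T'/T = √(0.6710) = 0.8191.
Percentage change in T = (0.8191 − 1) × 100% = -18.1%.

-18.1%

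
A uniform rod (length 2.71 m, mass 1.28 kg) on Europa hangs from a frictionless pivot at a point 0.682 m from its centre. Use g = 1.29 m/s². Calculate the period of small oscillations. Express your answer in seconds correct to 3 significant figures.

6.95 s

For a physical pendulum T = 2π√(I/(mgd)), with d = 0.6820 m from pivot to centre of mass.
I_cm = mL²/12 = 1.28 × 2.71²/12 = 0.7834 kg·m²; I = I_cm + md² = 0.7834 + 1.28 × 0.6820² = 1.379 kg·m².
T = 2π√(1.379/(1.28 × 1.29 × 0.6820)) = 6.95 s.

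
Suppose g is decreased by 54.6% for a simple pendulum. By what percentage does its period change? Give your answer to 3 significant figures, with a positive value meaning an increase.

T ∝ 1/√g, so T'/T = 1/√(0.4540) = 1.484.
Percentage change in T = (1.484 − 1) × 100% = 48.4%.

48.4%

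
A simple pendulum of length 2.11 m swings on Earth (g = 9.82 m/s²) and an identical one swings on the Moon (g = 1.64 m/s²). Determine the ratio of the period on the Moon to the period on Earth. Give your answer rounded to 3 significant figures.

T ∝ 1/√g, so T₂/T₁ = √(g₁/g₂) = √(9.82/1.64) = 2.45.

2.45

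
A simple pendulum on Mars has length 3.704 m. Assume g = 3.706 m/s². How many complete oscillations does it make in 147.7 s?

23

T = 2π√(L/g) = 2π√(3.704/3.706) = 6.2815 s.
Number of complete oscillations = ⌊147.7/6.2815⌋ = ⌊23.514⌋ = 23.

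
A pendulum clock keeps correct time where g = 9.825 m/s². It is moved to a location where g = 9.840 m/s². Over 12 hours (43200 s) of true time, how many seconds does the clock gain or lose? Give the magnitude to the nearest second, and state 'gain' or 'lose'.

The clock's period scales as T ∝ 1/√g, so T'/T = √(9.825/9.840) = 0.999238.
In 43200 s of true time the clock registers 43200/0.999238 = 43233.0 s, so it gains 33 s.

gain 33 s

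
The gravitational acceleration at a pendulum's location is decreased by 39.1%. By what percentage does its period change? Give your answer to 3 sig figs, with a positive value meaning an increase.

T ∝ 1/√g, so T'/T = 1/√(0.6090) = 1.281.
Percentage change in T = (1.281 − 1) × 100% = 28.1%.

28.1%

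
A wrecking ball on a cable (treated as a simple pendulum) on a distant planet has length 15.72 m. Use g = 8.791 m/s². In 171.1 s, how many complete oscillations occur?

20

T = 2π√(L/g) = 2π√(15.72/8.791) = 8.4021 s.
Number of complete oscillations = ⌊171.1/8.4021⌋ = ⌊20.364⌋ = 20.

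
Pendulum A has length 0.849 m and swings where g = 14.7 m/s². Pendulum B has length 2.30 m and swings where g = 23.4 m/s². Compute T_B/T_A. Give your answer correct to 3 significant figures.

T = 2π√(L/g), so T_B/T_A = √((L_B/g_B)/(L_A/g_A)) = √((2.30/23.4)/(0.849/14.7)) = 1.30.

1.30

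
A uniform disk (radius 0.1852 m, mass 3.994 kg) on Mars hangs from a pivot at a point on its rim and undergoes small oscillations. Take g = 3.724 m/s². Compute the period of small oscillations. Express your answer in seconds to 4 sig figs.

1.716 s

I_cm = ½mr² = 0.068495 kg·m². The pivot is at distance d = 0.1852 m from the centre of mass.
By the parallel-axis theorem, I = I_cm + md² = 0.068495 + 0.13699 = 0.20549 kg·m².
T = 2π√(I/(mgd)) = 2π√(0.20549/(3.994 × 3.724 × 0.1852)) = 1.716 s.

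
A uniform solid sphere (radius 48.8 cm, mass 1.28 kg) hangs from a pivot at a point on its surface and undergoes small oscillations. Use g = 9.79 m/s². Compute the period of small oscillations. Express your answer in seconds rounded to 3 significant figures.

I_cm = (2/5)mr² = 0.1219 kg·m². The pivot is at distance d = 0.488 m from the centre of mass.
By the parallel-axis theorem, I = I_cm + md² = 0.1219 + 0.3048 = 0.4268 kg·m².
T = 2π√(I/(mgd)) = 2π√(0.4268/(1.28 × 9.79 × 0.488)) = 1.66 s.

1.66 s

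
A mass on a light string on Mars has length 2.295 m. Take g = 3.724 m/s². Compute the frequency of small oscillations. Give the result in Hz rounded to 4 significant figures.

0.2027 Hz

T = 2π√(L/g) = 2π√(2.295/3.724) = 4.9325 s, so f = 1/T = 0.2027 Hz.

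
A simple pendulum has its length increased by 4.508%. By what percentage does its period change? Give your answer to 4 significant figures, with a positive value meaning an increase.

2.229%

T ∝ √L, so T'/T = √(1.0451) = 1.0223.
Percentage change in T = (1.0223 − 1) × 100% = 2.229%.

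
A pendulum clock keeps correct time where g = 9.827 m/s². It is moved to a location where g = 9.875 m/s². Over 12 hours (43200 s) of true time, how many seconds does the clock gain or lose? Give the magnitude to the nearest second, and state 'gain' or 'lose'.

The clock's period scales as T ∝ 1/√g, so T'/T = √(9.827/9.875) = 0.997567.
In 43200 s of true time the clock registers 43200/0.997567 = 43305.4 s, so it gains 105 s.

gain 105 s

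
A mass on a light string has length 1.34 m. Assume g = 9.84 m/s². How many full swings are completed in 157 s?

T = 2π√(L/g) = 2π√(1.34/9.84) = 2.319 s.
Number of complete oscillations = ⌊157/2.319⌋ = ⌊67.71⌋ = 67.

67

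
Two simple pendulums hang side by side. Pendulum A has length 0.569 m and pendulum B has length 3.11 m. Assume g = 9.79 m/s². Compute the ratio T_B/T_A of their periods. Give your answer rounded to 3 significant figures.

T ∝ √L, so T_B/T_A = √(L_B/L_A) = √(3.11/0.569) = 2.34.

2.34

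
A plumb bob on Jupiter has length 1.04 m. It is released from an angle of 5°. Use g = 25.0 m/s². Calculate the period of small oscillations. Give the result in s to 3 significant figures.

T = 2π√(L/g) = 2π√(1.04/25.0) = 2π × 0.2040 = 1.28 s.

1.28 s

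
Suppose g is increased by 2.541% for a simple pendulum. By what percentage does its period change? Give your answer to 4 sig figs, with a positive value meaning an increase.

-1.247%

T ∝ 1/√g, so T'/T = 1/√(1.0254) = 0.98753.
Percentage change in T = (0.98753 − 1) × 100% = -1.247%.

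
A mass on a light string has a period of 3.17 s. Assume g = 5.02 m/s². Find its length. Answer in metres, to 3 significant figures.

1.28 m

From T = 2π√(L/g), L = gT²/(4π²) = 5.02 × 3.170²/(4π²) = 1.28 m.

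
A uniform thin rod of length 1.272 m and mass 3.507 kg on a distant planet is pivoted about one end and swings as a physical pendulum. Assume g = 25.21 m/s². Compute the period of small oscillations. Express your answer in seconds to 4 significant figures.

1.152 s

For a physical pendulum T = 2π√(I/(mgd)), with d = 0.63600 m from pivot to centre of mass.
I_cm = mL²/12 = 3.507 × 1.272²/12 = 0.47286 kg·m²; I = I_cm + md² = 0.47286 + 3.507 × 0.63600² = 1.8914 kg·m².
T = 2π√(1.8914/(3.507 × 25.21 × 0.63600)) = 1.152 s.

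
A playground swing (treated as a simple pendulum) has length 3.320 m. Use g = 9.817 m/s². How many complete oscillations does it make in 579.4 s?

T = 2π√(L/g) = 2π√(3.320/9.817) = 3.6539 s.
Number of complete oscillations = ⌊579.4/3.6539⌋ = ⌊158.57⌋ = 158.

158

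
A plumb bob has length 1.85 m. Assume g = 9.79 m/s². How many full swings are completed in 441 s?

161

T = 2π√(L/g) = 2π√(1.85/9.79) = 2.731 s.
Number of complete oscillations = ⌊441/2.731⌋ = ⌊161.5⌋ = 161.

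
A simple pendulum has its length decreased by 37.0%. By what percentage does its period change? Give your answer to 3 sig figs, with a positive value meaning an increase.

-20.6%

T ∝ √L, so T'/T = √(0.6300) = 0.7937.
Percentage change in T = (0.7937 − 1) × 100% = -20.6%.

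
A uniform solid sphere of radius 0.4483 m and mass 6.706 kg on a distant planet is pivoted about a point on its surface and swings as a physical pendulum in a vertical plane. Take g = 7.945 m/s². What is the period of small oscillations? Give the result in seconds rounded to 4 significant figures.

I_cm = (2/5)mr² = 0.53909 kg·m². The pivot is at distance d = 0.4483 m from the centre of mass.
By the parallel-axis theorem, I = I_cm + md² = 0.53909 + 1.3477 = 1.8868 kg·m².
T = 2π√(I/(mgd)) = 2π√(1.8868/(6.706 × 7.945 × 0.4483)) = 1.766 s.

1.766 s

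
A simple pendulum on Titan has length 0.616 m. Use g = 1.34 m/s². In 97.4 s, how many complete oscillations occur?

T = 2π√(L/g) = 2π√(0.616/1.34) = 4.260 s.
Number of complete oscillations = ⌊97.4/4.260⌋ = ⌊22.86⌋ = 22.

22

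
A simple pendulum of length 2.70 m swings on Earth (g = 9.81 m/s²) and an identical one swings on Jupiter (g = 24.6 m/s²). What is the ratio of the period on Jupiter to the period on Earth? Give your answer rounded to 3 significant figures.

0.631

T ∝ 1/√g, so T₂/T₁ = √(g₁/g₂) = √(9.81/24.6) = 0.631.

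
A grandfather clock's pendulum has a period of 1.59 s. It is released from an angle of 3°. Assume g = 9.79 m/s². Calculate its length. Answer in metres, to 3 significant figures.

From T = 2π√(L/g), L = gT²/(4π²) = 9.79 × 1.590²/(4π²) = 0.627 m.

0.627 m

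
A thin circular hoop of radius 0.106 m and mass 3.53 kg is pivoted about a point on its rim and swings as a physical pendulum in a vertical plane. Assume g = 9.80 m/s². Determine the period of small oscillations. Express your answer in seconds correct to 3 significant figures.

0.924 s

I_cm = mr² = 0.03966 kg·m². The pivot is at distance d = 0.106 m from the centre of mass.
By the parallel-axis theorem, I = I_cm + md² = 0.03966 + 0.03966 = 0.07933 kg·m².
T = 2π√(I/(mgd)) = 2π√(0.07933/(3.53 × 9.80 × 0.106)) = 0.924 s.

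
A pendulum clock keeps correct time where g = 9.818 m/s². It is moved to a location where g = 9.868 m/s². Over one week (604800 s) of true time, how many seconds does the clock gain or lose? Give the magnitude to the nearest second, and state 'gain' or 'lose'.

The clock's period scales as T ∝ 1/√g, so T'/T = √(9.818/9.868) = 0.997463.
In 604800 s of true time the clock registers 604800/0.997463 = 606338.1 s, so it gains 1538 s.

gain 1538 s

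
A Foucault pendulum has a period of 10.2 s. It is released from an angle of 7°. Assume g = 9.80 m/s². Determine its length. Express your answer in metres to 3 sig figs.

25.8 m

From T = 2π√(L/g), L = gT²/(4π²) = 9.80 × 10.20²/(4π²) = 25.8 m.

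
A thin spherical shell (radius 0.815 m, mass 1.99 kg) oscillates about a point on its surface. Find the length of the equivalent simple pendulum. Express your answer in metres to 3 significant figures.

The equivalent simple-pendulum length is L_eq = I/(md), where I is about the pivot and d = 0.8150 m.
I_cm = (2/3)mR² = 0.8812 kg·m², so I = I_cm + md² = 0.8812 + 1.322 = 2.203 kg·m².
L_eq = 2.203/(1.99 × 0.8150) = 1.36 m.

1.36 m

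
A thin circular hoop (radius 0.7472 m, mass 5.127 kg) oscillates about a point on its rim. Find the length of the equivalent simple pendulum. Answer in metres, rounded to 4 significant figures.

1.494 m

The equivalent simple-pendulum length is L_eq = I/(md), where I is about the pivot and d = 0.74720 m.
I_cm = mR² = 2.8624 kg·m², so I = I_cm + md² = 2.8624 + 2.8624 = 5.7249 kg·m².
L_eq = 5.7249/(5.127 × 0.74720) = 1.494 m.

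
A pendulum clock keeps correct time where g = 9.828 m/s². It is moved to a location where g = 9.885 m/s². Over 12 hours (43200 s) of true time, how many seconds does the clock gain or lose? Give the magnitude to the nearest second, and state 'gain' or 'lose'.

The clock's period scales as T ∝ 1/√g, so T'/T = √(9.828/9.885) = 0.997113.
In 43200 s of true time the clock registers 43200/0.997113 = 43325.1 s, so it gains 125 s.

gain 125 s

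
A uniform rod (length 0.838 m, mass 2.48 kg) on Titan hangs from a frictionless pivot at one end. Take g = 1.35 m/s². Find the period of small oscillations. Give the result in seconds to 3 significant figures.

For a physical pendulum T = 2π√(I/(mgd)), with d = 0.4190 m from pivot to centre of mass.
I_cm = mL²/12 = 2.48 × 0.838²/12 = 0.1451 kg·m²; I = I_cm + md² = 0.1451 + 2.48 × 0.4190² = 0.5805 kg·m².
T = 2π√(0.5805/(2.48 × 1.35 × 0.4190)) = 4.04 s.

4.04 s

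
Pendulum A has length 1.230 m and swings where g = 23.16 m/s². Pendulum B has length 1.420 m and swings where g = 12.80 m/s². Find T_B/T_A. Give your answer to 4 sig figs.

T = 2π√(L/g), so T_B/T_A = √((L_B/g_B)/(L_A/g_A)) = √((1.420/12.80)/(1.230/23.16)) = 1.445.

1.445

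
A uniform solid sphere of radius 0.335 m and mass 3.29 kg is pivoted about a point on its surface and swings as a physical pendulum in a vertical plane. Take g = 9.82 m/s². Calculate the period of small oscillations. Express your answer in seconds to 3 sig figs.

I_cm = (2/5)mr² = 0.1477 kg·m². The pivot is at distance d = 0.335 m from the centre of mass.
By the parallel-axis theorem, I = I_cm + md² = 0.1477 + 0.3692 = 0.5169 kg·m².
T = 2π√(I/(mgd)) = 2π√(0.5169/(3.29 × 9.82 × 0.335)) = 1.37 s.

1.37 s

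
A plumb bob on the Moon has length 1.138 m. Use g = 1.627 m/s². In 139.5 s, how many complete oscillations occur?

T = 2π√(L/g) = 2π√(1.138/1.627) = 5.2548 s.
Number of complete oscillations = ⌊139.5/5.2548⌋ = ⌊26.547⌋ = 26.

26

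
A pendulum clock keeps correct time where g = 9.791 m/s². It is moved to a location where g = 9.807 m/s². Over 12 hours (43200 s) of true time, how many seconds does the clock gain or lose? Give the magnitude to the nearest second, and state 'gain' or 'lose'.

gain 35 s

The clock's period scales as T ∝ 1/√g, so T'/T = √(9.791/9.807) = 0.999184.
In 43200 s of true time the clock registers 43200/0.999184 = 43235.3 s, so it gains 35 s.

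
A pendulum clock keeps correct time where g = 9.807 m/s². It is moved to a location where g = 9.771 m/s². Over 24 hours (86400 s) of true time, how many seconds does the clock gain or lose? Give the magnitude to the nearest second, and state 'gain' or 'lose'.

lose 159 s

The clock's period scales as T ∝ 1/√g, so T'/T = √(9.807/9.771) = 1.00184.
In 86400 s of true time the clock registers 86400/1.00184 = 86241.3 s, so it loses 159 s.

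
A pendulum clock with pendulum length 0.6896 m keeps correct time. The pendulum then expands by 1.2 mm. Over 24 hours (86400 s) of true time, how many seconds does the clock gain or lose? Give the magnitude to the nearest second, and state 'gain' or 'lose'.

lose 75 s

T ∝ √L, so T'/T = √(0.69080/0.6896) = 1.00087.
In 86400 s of true time the clock registers 86400/1.00087 = 86324.9 s, so it loses 75 s.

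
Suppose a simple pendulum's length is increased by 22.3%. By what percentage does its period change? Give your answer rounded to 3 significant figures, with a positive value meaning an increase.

T ∝ √L, so T'/T = √(1.223) = 1.106.
Percentage change in T = (1.106 − 1) × 100% = 10.6%.

10.6%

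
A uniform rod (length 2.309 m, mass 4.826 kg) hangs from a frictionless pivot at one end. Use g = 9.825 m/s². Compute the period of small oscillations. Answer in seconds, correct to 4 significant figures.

2.487 s

For a physical pendulum T = 2π√(I/(mgd)), with d = 1.1545 m from pivot to centre of mass.
I_cm = mL²/12 = 4.826 × 2.309²/12 = 2.1441 kg·m²; I = I_cm + md² = 2.1441 + 4.826 × 1.1545² = 8.5766 kg·m².
T = 2π√(8.5766/(4.826 × 9.825 × 1.1545)) = 2.487 s.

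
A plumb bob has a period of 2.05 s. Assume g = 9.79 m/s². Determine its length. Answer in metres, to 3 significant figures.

1.04 m

From T = 2π√(L/g), L = gT²/(4π²) = 9.79 × 2.050²/(4π²) = 1.04 m.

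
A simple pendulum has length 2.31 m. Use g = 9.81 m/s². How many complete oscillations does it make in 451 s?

T = 2π√(L/g) = 2π√(2.31/9.81) = 3.049 s.
Number of complete oscillations = ⌊451/3.049⌋ = ⌊147.9⌋ = 147.

147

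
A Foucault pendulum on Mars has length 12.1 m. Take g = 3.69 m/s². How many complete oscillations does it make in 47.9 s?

T = 2π√(L/g) = 2π√(12.1/3.69) = 11.38 s.
Number of complete oscillations = ⌊47.9/11.38⌋ = ⌊4.210⌋ = 4.

4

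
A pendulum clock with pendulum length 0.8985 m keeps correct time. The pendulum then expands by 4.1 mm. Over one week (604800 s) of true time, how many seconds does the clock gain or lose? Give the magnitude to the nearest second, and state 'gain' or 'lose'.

T ∝ √L, so T'/T = √(0.90260/0.8985) = 1.00228.
In 604800 s of true time the clock registers 604800/1.00228 = 603424.8 s, so it loses 1375 s.

lose 1375 s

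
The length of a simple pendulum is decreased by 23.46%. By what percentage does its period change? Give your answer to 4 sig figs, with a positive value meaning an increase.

T ∝ √L, so T'/T = √(0.76540) = 0.87487.
Percentage change in T = (0.87487 − 1) × 100% = -12.51%.

-12.51%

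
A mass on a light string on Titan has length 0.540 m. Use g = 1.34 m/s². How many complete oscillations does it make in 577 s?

144

T = 2π√(L/g) = 2π√(0.540/1.34) = 3.989 s.
Number of complete oscillations = ⌊577/3.989⌋ = ⌊144.7⌋ = 144.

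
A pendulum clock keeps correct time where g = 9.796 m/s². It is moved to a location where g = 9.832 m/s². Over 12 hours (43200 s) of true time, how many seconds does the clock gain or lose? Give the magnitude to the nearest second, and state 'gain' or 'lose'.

The clock's period scales as T ∝ 1/√g, so T'/T = √(9.796/9.832) = 0.998168.
In 43200 s of true time the clock registers 43200/0.998168 = 43279.3 s, so it gains 79 s.

gain 79 s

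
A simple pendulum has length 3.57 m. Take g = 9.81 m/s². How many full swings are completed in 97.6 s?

25

T = 2π√(L/g) = 2π√(3.57/9.81) = 3.790 s.
Number of complete oscillations = ⌊97.6/3.790⌋ = ⌊25.75⌋ = 25.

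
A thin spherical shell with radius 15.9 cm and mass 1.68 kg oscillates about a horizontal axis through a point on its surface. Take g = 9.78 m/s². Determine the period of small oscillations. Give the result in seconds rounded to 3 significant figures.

1.03 s

I_cm = (2/3)mr² = 0.02831 kg·m². The pivot is at distance d = 0.159 m from the centre of mass.
By the parallel-axis theorem, I = I_cm + md² = 0.02831 + 0.04247 = 0.07079 kg·m².
T = 2π√(I/(mgd)) = 2π√(0.07079/(1.68 × 9.78 × 0.159)) = 1.03 s.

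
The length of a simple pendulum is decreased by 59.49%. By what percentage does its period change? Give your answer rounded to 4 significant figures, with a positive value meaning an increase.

T ∝ √L, so T'/T = √(0.40510) = 0.63647.
Percentage change in T = (0.63647 − 1) × 100% = -36.35%.

-36.35%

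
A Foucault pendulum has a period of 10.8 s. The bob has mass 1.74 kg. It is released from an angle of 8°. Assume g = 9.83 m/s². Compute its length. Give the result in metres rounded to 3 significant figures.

29.0 m

From T = 2π√(L/g), L = gT²/(4π²) = 9.83 × 10.80²/(4π²) = 29.0 m.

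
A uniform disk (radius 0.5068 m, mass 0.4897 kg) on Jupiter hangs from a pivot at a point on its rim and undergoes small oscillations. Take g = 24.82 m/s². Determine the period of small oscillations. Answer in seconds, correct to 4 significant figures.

1.100 s

I_cm = ½mr² = 0.062889 kg·m². The pivot is at distance d = 0.5068 m from the centre of mass.
By the parallel-axis theorem, I = I_cm + md² = 0.062889 + 0.12578 = 0.18867 kg·m².
T = 2π√(I/(mgd)) = 2π√(0.18867/(0.4897 × 24.82 × 0.5068)) = 1.100 s.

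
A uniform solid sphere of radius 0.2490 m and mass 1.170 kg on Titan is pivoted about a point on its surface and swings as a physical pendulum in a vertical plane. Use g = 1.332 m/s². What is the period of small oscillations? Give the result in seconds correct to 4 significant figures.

I_cm = (2/5)mr² = 0.029016 kg·m². The pivot is at distance d = 0.2490 m from the centre of mass.
By the parallel-axis theorem, I = I_cm + md² = 0.029016 + 0.072541 = 0.10156 kg·m².
T = 2π√(I/(mgd)) = 2π√(0.10156/(1.170 × 1.332 × 0.2490)) = 3.214 s.

3.214 s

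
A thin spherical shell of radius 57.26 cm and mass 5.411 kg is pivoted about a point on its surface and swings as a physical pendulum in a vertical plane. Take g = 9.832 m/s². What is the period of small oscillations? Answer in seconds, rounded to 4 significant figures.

1.958 s

I_cm = (2/3)mr² = 1.1827 kg·m². The pivot is at distance d = 0.5726 m from the centre of mass.
By the parallel-axis theorem, I = I_cm + md² = 1.1827 + 1.7741 = 2.9568 kg·m².
T = 2π√(I/(mgd)) = 2π√(2.9568/(5.411 × 9.832 × 0.5726)) = 1.958 s.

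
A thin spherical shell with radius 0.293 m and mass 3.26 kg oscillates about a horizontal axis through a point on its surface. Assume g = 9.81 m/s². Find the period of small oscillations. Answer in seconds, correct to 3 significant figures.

I_cm = (2/3)mr² = 0.1866 kg·m². The pivot is at distance d = 0.293 m from the centre of mass.
By the parallel-axis theorem, I = I_cm + md² = 0.1866 + 0.2799 = 0.4664 kg·m².
T = 2π√(I/(mgd)) = 2π√(0.4664/(3.26 × 9.81 × 0.293)) = 1.40 s.

1.40 s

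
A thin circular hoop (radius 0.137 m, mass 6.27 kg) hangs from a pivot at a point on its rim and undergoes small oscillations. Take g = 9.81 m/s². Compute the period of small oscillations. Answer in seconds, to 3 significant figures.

I_cm = mr² = 0.1177 kg·m². The pivot is at distance d = 0.137 m from the centre of mass.
By the parallel-axis theorem, I = I_cm + md² = 0.1177 + 0.1177 = 0.2354 kg·m².
T = 2π√(I/(mgd)) = 2π√(0.2354/(6.27 × 9.81 × 0.137)) = 1.05 s.

1.05 s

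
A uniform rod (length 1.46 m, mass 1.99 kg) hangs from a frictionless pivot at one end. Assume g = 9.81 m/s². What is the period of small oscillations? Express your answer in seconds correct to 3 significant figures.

1.98 s

For a physical pendulum T = 2π√(I/(mgd)), with d = 0.7300 m from pivot to centre of mass.
I_cm = mL²/12 = 1.99 × 1.46²/12 = 0.3535 kg·m²; I = I_cm + md² = 0.3535 + 1.99 × 0.7300² = 1.414 kg·m².
T = 2π√(1.414/(1.99 × 9.81 × 0.7300)) = 1.98 s.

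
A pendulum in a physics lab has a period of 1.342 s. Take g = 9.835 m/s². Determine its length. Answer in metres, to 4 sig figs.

0.4487 m

From T = 2π√(L/g), L = gT²/(4π²) = 9.835 × 1.3420²/(4π²) = 0.4487 m.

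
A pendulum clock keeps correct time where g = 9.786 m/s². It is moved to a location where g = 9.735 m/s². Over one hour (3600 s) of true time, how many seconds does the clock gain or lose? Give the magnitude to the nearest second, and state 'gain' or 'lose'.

The clock's period scales as T ∝ 1/√g, so T'/T = √(9.786/9.735) = 1.00262.
In 3600 s of true time the clock registers 3600/1.00262 = 3590.6 s, so it loses 9 s.

lose 9 s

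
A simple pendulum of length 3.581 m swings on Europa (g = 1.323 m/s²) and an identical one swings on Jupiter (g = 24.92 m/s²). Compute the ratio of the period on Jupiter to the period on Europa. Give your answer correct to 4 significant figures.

0.2304

T ∝ 1/√g, so T₂/T₁ = √(g₁/g₂) = √(1.323/24.92) = 0.2304.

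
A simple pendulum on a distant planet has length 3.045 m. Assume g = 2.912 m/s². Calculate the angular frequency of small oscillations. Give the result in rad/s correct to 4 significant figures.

ω = √(g/L) = √(2.912/3.045) = 0.9779 rad/s.

0.9779 rad/s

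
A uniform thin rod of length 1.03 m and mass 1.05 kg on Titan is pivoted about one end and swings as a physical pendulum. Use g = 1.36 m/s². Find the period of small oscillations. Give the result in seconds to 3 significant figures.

For a physical pendulum T = 2π√(I/(mgd)), with d = 0.5150 m from pivot to centre of mass.
I_cm = mL²/12 = 1.05 × 1.03²/12 = 0.09283 kg·m²; I = I_cm + md² = 0.09283 + 1.05 × 0.5150² = 0.3713 kg·m².
T = 2π√(0.3713/(1.05 × 1.36 × 0.5150)) = 4.46 s.

4.46 s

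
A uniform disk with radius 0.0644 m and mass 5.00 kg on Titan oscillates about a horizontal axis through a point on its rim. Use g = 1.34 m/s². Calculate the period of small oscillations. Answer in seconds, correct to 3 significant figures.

1.69 s

I_cm = ½mr² = 0.01037 kg·m². The pivot is at distance d = 0.0644 m from the centre of mass.
By the parallel-axis theorem, I = I_cm + md² = 0.01037 + 0.02074 = 0.03111 kg·m².
T = 2π√(I/(mgd)) = 2π√(0.03111/(5.00 × 1.34 × 0.0644)) = 1.69 s.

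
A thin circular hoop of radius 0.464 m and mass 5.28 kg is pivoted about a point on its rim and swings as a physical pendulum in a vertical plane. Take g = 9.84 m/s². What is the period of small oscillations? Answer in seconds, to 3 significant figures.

1.93 s

I_cm = mr² = 1.137 kg·m². The pivot is at distance d = 0.464 m from the centre of mass.
By the parallel-axis theorem, I = I_cm + md² = 1.137 + 1.137 = 2.274 kg·m².
T = 2π√(I/(mgd)) = 2π√(2.274/(5.28 × 9.84 × 0.464)) = 1.93 s.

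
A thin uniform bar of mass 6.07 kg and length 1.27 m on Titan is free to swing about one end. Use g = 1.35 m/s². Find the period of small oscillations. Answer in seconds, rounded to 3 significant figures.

4.98 s

For a physical pendulum T = 2π√(I/(mgd)), with d = 0.6350 m from pivot to centre of mass.
I_cm = mL²/12 = 6.07 × 1.27²/12 = 0.8159 kg·m²; I = I_cm + md² = 0.8159 + 6.07 × 0.6350² = 3.263 kg·m².
T = 2π√(3.263/(6.07 × 1.35 × 0.6350)) = 4.98 s.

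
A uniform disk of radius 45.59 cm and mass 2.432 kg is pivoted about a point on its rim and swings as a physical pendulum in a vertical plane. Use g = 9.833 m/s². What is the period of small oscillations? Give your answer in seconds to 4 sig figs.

1.657 s

I_cm = ½mr² = 0.25274 kg·m². The pivot is at distance d = 0.4559 m from the centre of mass.
By the parallel-axis theorem, I = I_cm + md² = 0.25274 + 0.50548 = 0.75822 kg·m².
T = 2π√(I/(mgd)) = 2π√(0.75822/(2.432 × 9.833 × 0.4559)) = 1.657 s.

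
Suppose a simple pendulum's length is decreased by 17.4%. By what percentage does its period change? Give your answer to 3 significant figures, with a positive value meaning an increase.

-9.12%

T ∝ √L, so T'/T = √(0.8260) = 0.9088.
Percentage change in T = (0.9088 − 1) × 100% = -9.12%.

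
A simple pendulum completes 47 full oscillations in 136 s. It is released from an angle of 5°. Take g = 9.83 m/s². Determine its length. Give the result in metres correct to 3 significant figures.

T = 136/47 = 2.894 s.
From T = 2π√(L/g), L = gT²/(4π²) = 9.83 × 2.894²/(4π²) = 2.08 m.

2.08 m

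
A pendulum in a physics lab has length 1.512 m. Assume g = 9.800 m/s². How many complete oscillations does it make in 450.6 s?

T = 2π√(L/g) = 2π√(1.512/9.800) = 2.4680 s.
Number of complete oscillations = ⌊450.6/2.4680⌋ = ⌊182.58⌋ = 182.

182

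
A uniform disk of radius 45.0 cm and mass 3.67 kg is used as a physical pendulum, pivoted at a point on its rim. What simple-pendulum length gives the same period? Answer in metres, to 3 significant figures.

0.675 m

The equivalent simple-pendulum length is L_eq = I/(md), where I is about the pivot and d = 0.4500 m.
I_cm = ½mR² = 0.3716 kg·m², so I = I_cm + md² = 0.3716 + 0.7432 = 1.115 kg·m².
L_eq = 1.115/(3.67 × 0.4500) = 0.675 m.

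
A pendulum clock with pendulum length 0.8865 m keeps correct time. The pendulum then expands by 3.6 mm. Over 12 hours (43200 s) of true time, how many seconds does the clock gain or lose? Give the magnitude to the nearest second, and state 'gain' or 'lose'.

T ∝ √L, so T'/T = √(0.89010/0.8865) = 1.00203.
In 43200 s of true time the clock registers 43200/1.00203 = 43112.6 s, so it loses 87 s.

lose 87 s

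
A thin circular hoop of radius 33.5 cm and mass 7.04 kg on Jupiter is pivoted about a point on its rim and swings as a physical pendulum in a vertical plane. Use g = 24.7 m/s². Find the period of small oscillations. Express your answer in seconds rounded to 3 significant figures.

1.03 s

I_cm = mr² = 0.7901 kg·m². The pivot is at distance d = 0.335 m from the centre of mass.
By the parallel-axis theorem, I = I_cm + md² = 0.7901 + 0.7901 = 1.580 kg·m².
T = 2π√(I/(mgd)) = 2π√(1.580/(7.04 × 24.7 × 0.335)) = 1.03 s.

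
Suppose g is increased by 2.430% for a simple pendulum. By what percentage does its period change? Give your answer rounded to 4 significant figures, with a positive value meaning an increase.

-1.193%

T ∝ 1/√g, so T'/T = 1/√(1.0243) = 0.98807.
Percentage change in T = (0.98807 − 1) × 100% = -1.193%.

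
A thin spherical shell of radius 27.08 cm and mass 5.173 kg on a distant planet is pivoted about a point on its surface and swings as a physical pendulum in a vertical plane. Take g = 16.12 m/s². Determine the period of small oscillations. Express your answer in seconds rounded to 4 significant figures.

I_cm = (2/3)mr² = 0.25290 kg·m². The pivot is at distance d = 0.2708 m from the centre of mass.
By the parallel-axis theorem, I = I_cm + md² = 0.25290 + 0.37935 = 0.63225 kg·m².
T = 2π√(I/(mgd)) = 2π√(0.63225/(5.173 × 16.12 × 0.2708)) = 1.051 s.

1.051 s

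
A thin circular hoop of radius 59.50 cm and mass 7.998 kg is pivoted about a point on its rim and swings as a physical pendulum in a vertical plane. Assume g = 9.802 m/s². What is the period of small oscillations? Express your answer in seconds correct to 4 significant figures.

I_cm = mr² = 2.8315 kg·m². The pivot is at distance d = 0.5950 m from the centre of mass.
By the parallel-axis theorem, I = I_cm + md² = 2.8315 + 2.8315 = 5.6630 kg·m².
T = 2π√(I/(mgd)) = 2π√(5.6630/(7.998 × 9.802 × 0.5950)) = 2.189 s.

2.189 s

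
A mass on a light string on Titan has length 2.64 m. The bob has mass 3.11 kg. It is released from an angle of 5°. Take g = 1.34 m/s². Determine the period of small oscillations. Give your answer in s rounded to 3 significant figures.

8.82 s

T = 2π√(L/g) = 2π√(2.64/1.34) = 2π × 1.404 = 8.82 s.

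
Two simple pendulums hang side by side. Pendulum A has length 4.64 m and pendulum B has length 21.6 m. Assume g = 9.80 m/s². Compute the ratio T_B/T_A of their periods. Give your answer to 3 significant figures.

2.16

T ∝ √L, so T_B/T_A = √(L_B/L_A) = √(21.6/4.64) = 2.16.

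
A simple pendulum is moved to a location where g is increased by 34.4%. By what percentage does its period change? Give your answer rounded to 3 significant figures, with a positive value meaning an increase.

T ∝ 1/√g, so T'/T = 1/√(1.344) = 0.8626.
Percentage change in T = (0.8626 − 1) × 100% = -13.7%.

-13.7%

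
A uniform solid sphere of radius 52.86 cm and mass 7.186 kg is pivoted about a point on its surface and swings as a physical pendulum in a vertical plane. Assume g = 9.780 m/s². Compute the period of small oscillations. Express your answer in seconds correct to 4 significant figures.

1.728 s

I_cm = (2/5)mr² = 0.80316 kg·m². The pivot is at distance d = 0.5286 m from the centre of mass.
By the parallel-axis theorem, I = I_cm + md² = 0.80316 + 2.0079 = 2.8111 kg·m².
T = 2π√(I/(mgd)) = 2π√(2.8111/(7.186 × 9.780 × 0.5286)) = 1.728 s.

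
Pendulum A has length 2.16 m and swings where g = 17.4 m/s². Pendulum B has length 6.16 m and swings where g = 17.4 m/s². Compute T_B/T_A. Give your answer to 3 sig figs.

1.69

T = 2π√(L/g), so T_B/T_A = √((L_B/g_B)/(L_A/g_A)) = √((6.16/17.4)/(2.16/17.4)) = 1.69.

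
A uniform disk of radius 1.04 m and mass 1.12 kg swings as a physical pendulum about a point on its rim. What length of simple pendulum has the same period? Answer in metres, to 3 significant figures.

1.56 m

The equivalent simple-pendulum length is L_eq = I/(md), where I is about the pivot and d = 1.040 m.
I_cm = ½mR² = 0.6057 kg·m², so I = I_cm + md² = 0.6057 + 1.211 = 1.817 kg·m².
L_eq = 1.817/(1.12 × 1.040) = 1.56 m.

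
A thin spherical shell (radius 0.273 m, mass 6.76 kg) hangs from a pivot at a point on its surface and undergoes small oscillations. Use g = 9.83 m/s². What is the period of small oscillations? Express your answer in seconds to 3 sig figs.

1.35 s

I_cm = (2/3)mr² = 0.3359 kg·m². The pivot is at distance d = 0.273 m from the centre of mass.
By the parallel-axis theorem, I = I_cm + md² = 0.3359 + 0.5038 = 0.8397 kg·m².
T = 2π√(I/(mgd)) = 2π√(0.8397/(6.76 × 9.83 × 0.273)) = 1.35 s.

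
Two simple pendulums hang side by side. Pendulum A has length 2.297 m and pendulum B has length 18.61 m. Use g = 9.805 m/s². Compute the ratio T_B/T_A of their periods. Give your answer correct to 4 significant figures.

T ∝ √L, so T_B/T_A = √(L_B/L_A) = √(18.61/2.297) = 2.846.

2.846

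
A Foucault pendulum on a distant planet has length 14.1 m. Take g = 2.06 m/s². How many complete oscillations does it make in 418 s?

25

T = 2π√(L/g) = 2π√(14.1/2.06) = 16.44 s.
Number of complete oscillations = ⌊418/16.44⌋ = ⌊25.43⌋ = 25.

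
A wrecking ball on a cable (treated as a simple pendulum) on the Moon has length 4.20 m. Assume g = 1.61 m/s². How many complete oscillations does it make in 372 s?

36

T = 2π√(L/g) = 2π√(4.20/1.61) = 10.15 s.
Number of complete oscillations = ⌊372/10.15⌋ = ⌊36.66⌋ = 36.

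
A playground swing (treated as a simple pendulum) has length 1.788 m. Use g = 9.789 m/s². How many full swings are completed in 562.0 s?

209

T = 2π√(L/g) = 2π√(1.788/9.789) = 2.6853 s.
Number of complete oscillations = ⌊562.0/2.6853⌋ = ⌊209.29⌋ = 209.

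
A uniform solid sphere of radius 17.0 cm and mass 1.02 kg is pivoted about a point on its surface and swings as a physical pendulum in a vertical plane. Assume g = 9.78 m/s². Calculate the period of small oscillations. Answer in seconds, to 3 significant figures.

I_cm = (2/5)mr² = 0.01179 kg·m². The pivot is at distance d = 0.170 m from the centre of mass.
By the parallel-axis theorem, I = I_cm + md² = 0.01179 + 0.02948 = 0.04127 kg·m².
T = 2π√(I/(mgd)) = 2π√(0.04127/(1.02 × 9.78 × 0.170)) = 0.980 s.

0.980 s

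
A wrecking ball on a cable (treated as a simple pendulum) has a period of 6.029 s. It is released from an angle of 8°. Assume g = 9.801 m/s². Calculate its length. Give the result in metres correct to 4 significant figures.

9.024 m

From T = 2π√(L/g), L = gT²/(4π²) = 9.801 × 6.0290²/(4π²) = 9.024 m.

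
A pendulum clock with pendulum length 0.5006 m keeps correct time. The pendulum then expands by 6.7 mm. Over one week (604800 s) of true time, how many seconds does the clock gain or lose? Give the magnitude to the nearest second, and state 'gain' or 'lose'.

lose 4007 s

T ∝ √L, so T'/T = √(0.50730/0.5006) = 1.00667.
In 604800 s of true time the clock registers 604800/1.00667 = 600792.9 s, so it loses 4007 s.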